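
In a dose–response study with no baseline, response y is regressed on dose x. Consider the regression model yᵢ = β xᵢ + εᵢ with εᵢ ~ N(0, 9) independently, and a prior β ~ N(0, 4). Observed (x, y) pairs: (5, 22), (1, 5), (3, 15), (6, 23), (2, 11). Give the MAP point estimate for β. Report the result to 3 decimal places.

β̂_MAP = 4.142

log p(β | y) = −Σ(yᵢ − βxᵢ)²/(2·9) − β²/(2·4) + const.
Setting the derivative to zero: Σxᵢ(yᵢ − βxᵢ)/9 − β/4 = 0, so β = Σxᵢyᵢ / (Σxᵢ² + σ²/τ²).
Σxᵢyᵢ = 5·22 + 1·5 + 3·15 + 6·23 + 2·11 = 320; Σxᵢ² = 75; σ²/τ² = 2.25.
β̂_MAP = 320 / (75 + 2.25) = 320/77.25 ≈ 4.142.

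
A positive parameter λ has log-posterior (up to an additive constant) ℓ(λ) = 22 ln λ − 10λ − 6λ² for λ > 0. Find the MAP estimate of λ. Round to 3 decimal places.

ℓ'(λ) = 22/λ − 10 − 12λ. Setting this to zero and multiplying by λ: 12λ² + 10λ − 22 = 0.
λ = (−10 + √(10² + 4·12·22)) / (2·12) = (−10 + √1156) / 24 = (−10 + 34)/24 = 1.
ℓ''(λ) = −22/λ² − 12 < 0, confirming a maximum.

λ̂_MAP = 1.000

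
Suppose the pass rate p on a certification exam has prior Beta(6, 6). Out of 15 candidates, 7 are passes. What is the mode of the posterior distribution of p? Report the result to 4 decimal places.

p̂_MAP = 0.4800

Prior: Beta(6, 6).
Data: 7 successes in 15 trials. The binomial likelihood contributes p^7(1−p)^8, so the posterior is Beta(6+7, 6+8) = Beta(13, 14).
For Beta(a, b) with a, b > 1 the mode is (a−1)/(a+b−2) = 12/25 ≈ 0.4800.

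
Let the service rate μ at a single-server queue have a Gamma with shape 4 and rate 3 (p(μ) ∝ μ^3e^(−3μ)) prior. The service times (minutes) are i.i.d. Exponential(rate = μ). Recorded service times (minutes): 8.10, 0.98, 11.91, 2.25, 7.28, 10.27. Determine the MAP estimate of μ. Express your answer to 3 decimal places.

The Exponential(rate=μ) likelihood is ∝ μ^n e^(−μΣtᵢ). Here n = 6 and Σtᵢ = 8.10 + 0.98 + 11.91 + 2.25 + 7.28 + 10.27 = 40.79.
Posterior ∝ μ^3e^(−3μ) · μ^6e^(−40.79μ) = μ^9e^(−43.79μ), i.e. Gamma(10, 43.79).
Mode = (a−1)/b = 9/43.79 ≈ 0.206.

μ̂_MAP = 0.206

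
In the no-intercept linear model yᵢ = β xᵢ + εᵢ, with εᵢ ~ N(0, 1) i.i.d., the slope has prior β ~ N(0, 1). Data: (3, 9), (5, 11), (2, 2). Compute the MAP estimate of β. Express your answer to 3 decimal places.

β̂_MAP = 2.205

log p(β | y) = −Σ(yᵢ − βxᵢ)²/(2·1) − β²/(2·1) + const.
Setting the derivative to zero: Σxᵢ(yᵢ − βxᵢ)/1 − β/1 = 0, so β = Σxᵢyᵢ / (Σxᵢ² + σ²/τ²).
Σxᵢyᵢ = 3·9 + 5·11 + 2·2 = 86; Σxᵢ² = 38; σ²/τ² = 1.
β̂_MAP = 86 / (38 + 1) = 86/39 ≈ 2.205.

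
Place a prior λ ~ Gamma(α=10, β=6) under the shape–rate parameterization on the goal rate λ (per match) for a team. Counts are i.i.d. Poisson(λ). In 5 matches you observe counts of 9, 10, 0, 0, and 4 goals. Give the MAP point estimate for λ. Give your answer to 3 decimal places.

Σxᵢ = 9+10+0+0+4 = 23, with n = 5.
Posterior ∝ λ^9e^(−6λ) · λ^23e^(−5λ) = λ^32e^(−11λ), i.e. Gamma(shape=33, rate=11).
The mode of a Gamma(a, b) with a ≥ 1 (shape–rate) is (a−1)/b = 32/11 ≈ 2.909.

λ̂_MAP = 2.909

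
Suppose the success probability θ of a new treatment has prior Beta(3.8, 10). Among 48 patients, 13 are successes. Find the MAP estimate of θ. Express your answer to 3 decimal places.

θ̂_MAP = 0.264

Prior: Beta(3.8, 10).
Data: 13 successes in 48 trials. The binomial likelihood contributes θ^13(1−θ)^35, so the posterior is Beta(3.8+13, 10+35) = Beta(16.8, 45).
For Beta(a, b) with a, b > 1 the mode is (a−1)/(a+b−2) = 15.8/59.8 ≈ 0.264.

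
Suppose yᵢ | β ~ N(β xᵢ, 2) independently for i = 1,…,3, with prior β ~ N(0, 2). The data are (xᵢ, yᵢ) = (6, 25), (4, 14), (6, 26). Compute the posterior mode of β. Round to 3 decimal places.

β̂_MAP = 4.067

log p(β | y) = −Σ(yᵢ − βxᵢ)²/(2·2) − β²/(2·2) + const.
Setting the derivative to zero: Σxᵢ(yᵢ − βxᵢ)/2 − β/2 = 0, so β = Σxᵢyᵢ / (Σxᵢ² + σ²/τ²).
Σxᵢyᵢ = 6·25 + 4·14 + 6·26 = 362; Σxᵢ² = 88; σ²/τ² = 1.
β̂_MAP = 362 / (88 + 1) = 362/89 ≈ 4.067.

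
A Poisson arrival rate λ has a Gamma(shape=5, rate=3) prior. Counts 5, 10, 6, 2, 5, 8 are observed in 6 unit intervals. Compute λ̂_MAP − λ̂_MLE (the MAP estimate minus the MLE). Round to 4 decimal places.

Σxᵢ = 36. Posterior is Gamma(41, 9); MAP = (41−1)/9 = 40/9 ≈ 4.44444.
MLE = x̄ = 36/6 ≈ 6.00000.
Difference = 40/9 − 36/6 = -14/9 ≈ -1.5556.

MAP − MLE = -1.5556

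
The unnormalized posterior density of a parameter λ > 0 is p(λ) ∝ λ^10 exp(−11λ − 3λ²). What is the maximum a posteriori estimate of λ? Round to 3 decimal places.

ℓ'(λ) = 10/λ − 11 − 6λ. Setting this to zero and multiplying by λ: 6λ² + 11λ − 10 = 0.
λ = (−11 + √(11² + 4·6·10)) / (2·6) = (−11 + √361) / 12 = (−11 + 19)/12 = 2/3.
ℓ''(λ) = −10/λ² − 6 < 0, confirming a maximum.

λ̂_MAP = 0.667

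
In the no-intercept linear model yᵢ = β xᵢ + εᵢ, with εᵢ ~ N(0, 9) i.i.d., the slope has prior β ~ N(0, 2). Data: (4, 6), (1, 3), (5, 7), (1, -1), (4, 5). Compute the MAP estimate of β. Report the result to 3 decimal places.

log p(β | y) = −Σ(yᵢ − βxᵢ)²/(2·9) − β²/(2·2) + const.
Setting the derivative to zero: Σxᵢ(yᵢ − βxᵢ)/9 − β/2 = 0, so β = Σxᵢyᵢ / (Σxᵢ² + σ²/τ²).
Σxᵢyᵢ = 4·6 + 1·3 + 5·7 + 1·(-1) + 4·5 = 81; Σxᵢ² = 59; σ²/τ² = 4.5.
β̂_MAP = 81 / (59 + 4.5) = 81/63.5 ≈ 1.276.

β̂_MAP = 1.276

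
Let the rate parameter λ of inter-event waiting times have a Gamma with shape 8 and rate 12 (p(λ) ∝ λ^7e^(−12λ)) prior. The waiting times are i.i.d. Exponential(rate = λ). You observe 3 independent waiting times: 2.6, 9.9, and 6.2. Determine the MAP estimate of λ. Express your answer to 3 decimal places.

The Exponential(rate=λ) likelihood is ∝ λ^n e^(−λΣtᵢ). Here n = 3 and Σtᵢ = 2.6 + 9.9 + 6.2 = 18.7.
Posterior ∝ λ^7e^(−12λ) · λ^3e^(−18.7λ) = λ^10e^(−30.7λ), i.e. Gamma(11, 30.7).
Mode = (a−1)/b = 10/30.7 ≈ 0.326.

λ̂_MAP = 0.326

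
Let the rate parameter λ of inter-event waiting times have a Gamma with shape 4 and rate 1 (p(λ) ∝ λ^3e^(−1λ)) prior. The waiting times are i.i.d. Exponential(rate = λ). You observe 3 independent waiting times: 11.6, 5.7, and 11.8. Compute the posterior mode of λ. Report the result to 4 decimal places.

The Exponential(rate=λ) likelihood is ∝ λ^n e^(−λΣtᵢ). Here n = 3 and Σtᵢ = 11.6 + 5.7 + 11.8 = 29.1.
Posterior ∝ λ^3e^(−1λ) · λ^3e^(−29.1λ) = λ^6e^(−30.1λ), i.e. Gamma(7, 30.1).
Mode = (a−1)/b = 6/30.1 ≈ 0.1993.

λ̂_MAP = 0.1993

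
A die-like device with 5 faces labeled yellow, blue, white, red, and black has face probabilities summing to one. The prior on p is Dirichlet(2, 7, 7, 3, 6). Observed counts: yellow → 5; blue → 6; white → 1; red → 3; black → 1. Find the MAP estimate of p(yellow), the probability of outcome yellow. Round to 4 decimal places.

The posterior is Dirichlet(αᵢ + nᵢ) = Dirichlet(7, 13, 8, 6, 7).
For a Dirichlet(a₁,…,a_K) with all aᵢ > 1, the mode has j-th component (aⱼ − 1)/(Σaᵢ − K).
Here Σaᵢ = 41 and K = 5, so p(yellow) = (7 − 1)/(41 − 5) = 6/36 ≈ 0.1667.

MAP estimate of p(yellow) = 0.1667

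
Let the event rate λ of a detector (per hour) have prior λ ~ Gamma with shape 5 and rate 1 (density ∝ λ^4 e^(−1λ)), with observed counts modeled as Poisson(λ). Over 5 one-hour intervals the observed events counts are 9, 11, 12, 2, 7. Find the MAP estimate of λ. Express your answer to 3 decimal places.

λ̂_MAP = 7.500

Σxᵢ = 9+11+12+2+7 = 41, with n = 5.
Posterior ∝ λ^4e^(−1λ) · λ^41e^(−5λ) = λ^45e^(−6λ), i.e. Gamma(shape=46, rate=6).
The mode of a Gamma(a, b) with a ≥ 1 (shape–rate) is (a−1)/b = 45/6 ≈ 7.500.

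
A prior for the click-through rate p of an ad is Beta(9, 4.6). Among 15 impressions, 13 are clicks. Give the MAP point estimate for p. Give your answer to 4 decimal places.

Prior: Beta(9, 4.6).
Data: 13 successes in 15 trials. The binomial likelihood contributes p^13(1−p)^2, so the posterior is Beta(9+13, 4.6+2) = Beta(22, 6.6).
For Beta(a, b) with a, b > 1 the mode is (a−1)/(a+b−2) = 21/26.6 ≈ 0.7895.

p̂_MAP = 0.7895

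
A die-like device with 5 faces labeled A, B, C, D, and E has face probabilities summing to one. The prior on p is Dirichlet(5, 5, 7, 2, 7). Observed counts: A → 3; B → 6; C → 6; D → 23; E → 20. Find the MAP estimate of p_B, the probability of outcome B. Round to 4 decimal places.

The posterior is Dirichlet(αᵢ + nᵢ) = Dirichlet(8, 11, 13, 25, 27).
For a Dirichlet(a₁,…,a_K) with all aᵢ > 1, the mode has j-th component (aⱼ − 1)/(Σaᵢ − K).
Here Σaᵢ = 84 and K = 5, so p_B = (11 − 1)/(84 − 5) = 10/79 ≈ 0.1266.

MAP estimate of p_B = 0.1266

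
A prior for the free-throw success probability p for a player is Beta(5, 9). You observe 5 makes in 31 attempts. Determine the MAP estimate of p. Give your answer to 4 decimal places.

p̂_MAP = 0.2093

Prior: Beta(5, 9).
Data: 5 successes in 31 trials. The binomial likelihood contributes p^5(1−p)^26, so the posterior is Beta(5+5, 9+26) = Beta(10, 35).
For Beta(a, b) with a, b > 1 the mode is (a−1)/(a+b−2) = 9/43 ≈ 0.2093.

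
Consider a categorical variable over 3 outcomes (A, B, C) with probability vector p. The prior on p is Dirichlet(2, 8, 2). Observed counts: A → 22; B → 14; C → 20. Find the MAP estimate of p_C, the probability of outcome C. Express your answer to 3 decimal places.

MAP estimate of p_C = 0.323

The posterior is Dirichlet(αᵢ + nᵢ) = Dirichlet(24, 22, 22).
For a Dirichlet(a₁,…,a_K) with all aᵢ > 1, the mode has j-th component (aⱼ − 1)/(Σaᵢ − K).
Here Σaᵢ = 68 and K = 3, so p_C = (22 − 1)/(68 − 3) = 21/65 ≈ 0.323.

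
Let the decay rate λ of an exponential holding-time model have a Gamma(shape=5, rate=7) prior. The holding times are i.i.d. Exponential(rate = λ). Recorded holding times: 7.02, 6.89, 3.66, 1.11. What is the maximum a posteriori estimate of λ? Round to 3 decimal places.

The Exponential(rate=λ) likelihood is ∝ λ^n e^(−λΣtᵢ). Here n = 4 and Σtᵢ = 7.02 + 6.89 + 3.66 + 1.11 = 18.68.
Posterior ∝ λ^4e^(−7λ) · λ^4e^(−18.68λ) = λ^8e^(−25.68λ), i.e. Gamma(9, 25.68).
Mode = (a−1)/b = 8/25.68 ≈ 0.312.

λ̂_MAP = 0.312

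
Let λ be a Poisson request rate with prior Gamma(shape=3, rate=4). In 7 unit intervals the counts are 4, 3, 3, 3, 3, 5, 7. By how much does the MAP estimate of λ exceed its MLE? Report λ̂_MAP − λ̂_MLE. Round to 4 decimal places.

Σxᵢ = 28. Posterior is Gamma(31, 11); MAP = (31−1)/11 = 30/11 ≈ 2.72727.
MLE = x̄ = 28/7 ≈ 4.00000.
Difference = 30/11 − 28/7 = -14/11 ≈ -1.2727.

MAP − MLE = -1.2727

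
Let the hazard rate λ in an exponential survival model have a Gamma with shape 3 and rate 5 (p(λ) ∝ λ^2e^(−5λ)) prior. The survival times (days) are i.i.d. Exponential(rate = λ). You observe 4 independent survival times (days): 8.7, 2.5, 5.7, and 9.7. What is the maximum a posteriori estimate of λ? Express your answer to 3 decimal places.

λ̂_MAP = 0.190

The Exponential(rate=λ) likelihood is ∝ λ^n e^(−λΣtᵢ). Here n = 4 and Σtᵢ = 8.7 + 2.5 + 5.7 + 9.7 = 26.6.
Posterior ∝ λ^2e^(−5λ) · λ^4e^(−26.6λ) = λ^6e^(−31.6λ), i.e. Gamma(7, 31.6).
Mode = (a−1)/b = 6/31.6 ≈ 0.190.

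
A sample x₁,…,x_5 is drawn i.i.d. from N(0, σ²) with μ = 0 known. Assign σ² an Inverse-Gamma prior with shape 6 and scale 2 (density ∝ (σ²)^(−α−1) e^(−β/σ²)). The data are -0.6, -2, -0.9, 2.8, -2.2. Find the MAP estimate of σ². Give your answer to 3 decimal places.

Sum of squared deviations about the known mean: SS = (-0.6−0)² + (-2−0)² + (-0.9−0)² + (2.8−0)² + (-2.2−0)² = 17.85.
The Normal likelihood contributes (σ²)^(−n/2) exp(−SS/(2σ²)), so the posterior is Inverse-Gamma(α + n/2, β + SS/2) = Inverse-Gamma(8.5, 10.925).
The mode of Inverse-Gamma(a, b) is b/(a+1) = 10.925/9.5 ≈ 1.150.

σ̂²_MAP = 1.150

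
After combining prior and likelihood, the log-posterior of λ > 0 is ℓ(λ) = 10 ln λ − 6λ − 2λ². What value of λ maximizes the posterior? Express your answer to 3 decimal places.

ℓ'(λ) = 10/λ − 6 − 4λ. Setting this to zero and multiplying by λ: 4λ² + 6λ − 10 = 0.
λ = (−6 + √(6² + 4·4·10)) / (2·4) = (−6 + √196) / 8 = (−6 + 14)/8 = 1.
ℓ''(λ) = −10/λ² − 4 < 0, confirming a maximum.

λ̂_MAP = 1.000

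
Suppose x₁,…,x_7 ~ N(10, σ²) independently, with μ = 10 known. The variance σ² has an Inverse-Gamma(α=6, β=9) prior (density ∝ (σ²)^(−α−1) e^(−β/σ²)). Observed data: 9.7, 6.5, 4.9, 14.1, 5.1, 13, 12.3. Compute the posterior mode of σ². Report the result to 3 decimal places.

Sum of squared deviations about the known mean: SS = (9.7−10)² + (6.5−10)² + (4.9−10)² + (14.1−10)² + (5.1−10)² + (13−10)² + (12.3−10)² = 93.46.
The Normal likelihood contributes (σ²)^(−n/2) exp(−SS/(2σ²)), so the posterior is Inverse-Gamma(α + n/2, β + SS/2) = Inverse-Gamma(9.5, 55.73).
The mode of Inverse-Gamma(a, b) is b/(a+1) = 55.73/10.5 ≈ 5.308.

σ̂²_MAP = 5.308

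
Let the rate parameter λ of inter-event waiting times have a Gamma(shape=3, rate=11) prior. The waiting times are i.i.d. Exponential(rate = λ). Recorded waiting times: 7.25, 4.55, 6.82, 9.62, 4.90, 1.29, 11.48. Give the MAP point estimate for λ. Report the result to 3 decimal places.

The Exponential(rate=λ) likelihood is ∝ λ^n e^(−λΣtᵢ). Here n = 7 and Σtᵢ = 7.25 + 4.55 + 6.82 + 9.62 + 4.90 + 1.29 + 11.48 = 45.91.
Posterior ∝ λ^2e^(−11λ) · λ^7e^(−45.91λ) = λ^9e^(−56.91λ), i.e. Gamma(10, 56.91).
Mode = (a−1)/b = 9/56.91 ≈ 0.158.

λ̂_MAP = 0.158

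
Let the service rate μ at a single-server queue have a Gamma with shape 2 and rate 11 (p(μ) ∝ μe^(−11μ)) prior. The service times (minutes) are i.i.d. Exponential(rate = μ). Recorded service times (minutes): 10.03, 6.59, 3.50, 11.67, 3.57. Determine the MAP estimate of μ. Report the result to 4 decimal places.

μ̂_MAP = 0.1294

The Exponential(rate=μ) likelihood is ∝ μ^n e^(−μΣtᵢ). Here n = 5 and Σtᵢ = 10.03 + 6.59 + 3.50 + 11.67 + 3.57 = 35.36.
Posterior ∝ μe^(−11μ) · μ^5e^(−35.36μ) = μ^6e^(−46.36μ), i.e. Gamma(7, 46.36).
Mode = (a−1)/b = 6/46.36 ≈ 0.1294.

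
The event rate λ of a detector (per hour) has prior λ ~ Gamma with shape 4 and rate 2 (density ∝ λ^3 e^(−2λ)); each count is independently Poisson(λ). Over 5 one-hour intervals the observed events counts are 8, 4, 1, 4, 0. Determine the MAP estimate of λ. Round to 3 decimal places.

λ̂_MAP = 2.857

Σxᵢ = 8+4+1+4+0 = 17, with n = 5.
Posterior ∝ λ^3e^(−2λ) · λ^17e^(−5λ) = λ^20e^(−7λ), i.e. Gamma(shape=21, rate=7).
The mode of a Gamma(a, b) with a ≥ 1 (shape–rate) is (a−1)/b = 20/7 ≈ 2.857.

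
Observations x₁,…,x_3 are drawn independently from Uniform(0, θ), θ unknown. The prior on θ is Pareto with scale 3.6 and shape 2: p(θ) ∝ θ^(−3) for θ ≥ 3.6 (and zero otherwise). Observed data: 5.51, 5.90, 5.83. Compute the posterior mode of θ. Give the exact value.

The Uniform(0, θ) likelihood is θ^(−n) for θ ≥ max(xᵢ), zero otherwise. Here max(xᵢ) = 5.90.
Posterior ∝ θ^(−3) · θ^(−3) = θ^(−6) on θ ≥ max(3.6, 5.90) = 5.90.
This density is strictly decreasing in θ, so the posterior mode lies at the lower boundary of the support.

θ̂_MAP = 5.90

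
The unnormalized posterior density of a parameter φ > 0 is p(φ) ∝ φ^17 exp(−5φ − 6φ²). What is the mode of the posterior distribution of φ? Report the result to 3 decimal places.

φ̂_MAP = 1.000

ℓ'(φ) = 17/φ − 5 − 12φ. Setting this to zero and multiplying by φ: 12φ² + 5φ − 17 = 0.
φ = (−5 + √(5² + 4·12·17)) / (2·12) = (−5 + √841) / 24 = (−5 + 29)/24 = 1.
ℓ''(φ) = −17/φ² − 12 < 0, confirming a maximum.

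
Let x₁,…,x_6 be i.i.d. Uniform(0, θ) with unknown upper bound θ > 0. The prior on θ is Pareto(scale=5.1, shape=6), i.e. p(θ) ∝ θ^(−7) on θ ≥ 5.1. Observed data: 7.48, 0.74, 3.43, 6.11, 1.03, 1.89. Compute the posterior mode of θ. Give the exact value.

θ̂_MAP = 7.48

The Uniform(0, θ) likelihood is θ^(−n) for θ ≥ max(xᵢ), zero otherwise. Here max(xᵢ) = 7.48.
Posterior ∝ θ^(−7) · θ^(−6) = θ^(−13) on θ ≥ max(5.1, 7.48) = 7.48.
This density is strictly decreasing in θ, so the posterior mode lies at the lower boundary of the support.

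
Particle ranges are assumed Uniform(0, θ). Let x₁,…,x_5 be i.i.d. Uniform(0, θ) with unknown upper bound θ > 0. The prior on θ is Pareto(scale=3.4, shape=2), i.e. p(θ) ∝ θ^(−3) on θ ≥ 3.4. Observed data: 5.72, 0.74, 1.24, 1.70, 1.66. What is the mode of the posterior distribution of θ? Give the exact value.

The Uniform(0, θ) likelihood is θ^(−n) for θ ≥ max(xᵢ), zero otherwise. Here max(xᵢ) = 5.72.
Posterior ∝ θ^(−3) · θ^(−5) = θ^(−8) on θ ≥ max(3.4, 5.72) = 5.72.
This density is strictly decreasing in θ, so the posterior mode lies at the lower boundary of the support.

θ̂_MAP = 5.72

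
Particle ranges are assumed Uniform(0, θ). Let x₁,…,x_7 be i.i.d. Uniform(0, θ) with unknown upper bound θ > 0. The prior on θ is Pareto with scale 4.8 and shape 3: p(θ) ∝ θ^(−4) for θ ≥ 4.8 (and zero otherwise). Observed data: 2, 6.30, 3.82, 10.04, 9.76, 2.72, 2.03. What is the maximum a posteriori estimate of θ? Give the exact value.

θ̂_MAP = 10.04

The Uniform(0, θ) likelihood is θ^(−n) for θ ≥ max(xᵢ), zero otherwise. Here max(xᵢ) = 10.04.
Posterior ∝ θ^(−4) · θ^(−7) = θ^(−11) on θ ≥ max(4.8, 10.04) = 10.04.
This density is strictly decreasing in θ, so the posterior mode lies at the lower boundary of the support.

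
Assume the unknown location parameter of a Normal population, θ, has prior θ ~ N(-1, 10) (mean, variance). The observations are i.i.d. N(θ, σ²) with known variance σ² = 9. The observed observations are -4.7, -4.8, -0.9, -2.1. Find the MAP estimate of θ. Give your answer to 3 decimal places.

θ̂_MAP = -2.735

n = 4; x̄ = ((-4.7) + (-4.8) + (-0.9) + (-2.1))/4 = -12.5/4 = -3.125.
For a Normal prior and Normal likelihood with known variance, the posterior is Normal; its mode equals its mean, the precision-weighted average.
Prior precision 1/σ₀² = 1/10 = 0.1; data precision n/σ² = 4/9.
θ̂ = (0.1·(-1) + (4/9)·(-3.125)) / (0.1 + 4/9) = (-67/45)/(49/90) = -134/49 ≈ -2.735.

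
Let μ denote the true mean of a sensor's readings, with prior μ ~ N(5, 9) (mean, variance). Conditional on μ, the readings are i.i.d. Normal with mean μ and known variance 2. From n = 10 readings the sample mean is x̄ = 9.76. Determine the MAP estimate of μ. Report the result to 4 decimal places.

μ̂_MAP = 9.6565

n = 10, x̄ = 9.76.
For a Normal prior and Normal likelihood with known variance, the posterior is Normal; its mode equals its mean, the precision-weighted average.
Prior precision 1/σ₀² = 1/9; data precision n/σ² = 10/2 = 5.
μ̂ = ((1/9)·5 + 5·9.76) / (1/9 + 5) = (2221/45)/(46/9) = 2221/230 ≈ 9.6565.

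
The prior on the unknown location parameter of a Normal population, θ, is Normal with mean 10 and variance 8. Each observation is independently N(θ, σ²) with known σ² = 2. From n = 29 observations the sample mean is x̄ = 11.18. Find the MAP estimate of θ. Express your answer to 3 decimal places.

n = 29, x̄ = 11.18.
For a Normal prior and Normal likelihood with known variance, the posterior is Normal; its mode equals its mean, the precision-weighted average.
Prior precision 1/σ₀² = 1/8 = 0.125; data precision n/σ² = 29/2 = 14.5.
θ̂ = (0.125·10 + 14.5·11.18) / (0.125 + 14.5) = 163.36/14.625 = 32672/2925 ≈ 11.170.

θ̂_MAP = 11.170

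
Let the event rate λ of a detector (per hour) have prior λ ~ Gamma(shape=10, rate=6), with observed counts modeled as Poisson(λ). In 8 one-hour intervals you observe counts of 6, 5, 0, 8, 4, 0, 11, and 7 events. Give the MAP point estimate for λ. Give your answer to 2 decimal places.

Σxᵢ = 6+5+0+8+4+0+11+7 = 41, with n = 8.
Posterior ∝ λ^9e^(−6λ) · λ^41e^(−8λ) = λ^50e^(−14λ), i.e. Gamma(shape=51, rate=14).
The mode of a Gamma(a, b) with a ≥ 1 (shape–rate) is (a−1)/b = 50/14 ≈ 3.57.

λ̂_MAP = 3.57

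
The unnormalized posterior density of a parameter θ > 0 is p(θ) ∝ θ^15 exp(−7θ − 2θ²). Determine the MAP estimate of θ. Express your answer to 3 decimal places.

θ̂_MAP = 1.250

ℓ'(θ) = 15/θ − 7 − 4θ. Setting this to zero and multiplying by θ: 4θ² + 7θ − 15 = 0.
θ = (−7 + √(7² + 4·4·15)) / (2·4) = (−7 + √289) / 8 = (−7 + 17)/8 = 5/4.
ℓ''(θ) = −15/θ² − 4 < 0, confirming a maximum.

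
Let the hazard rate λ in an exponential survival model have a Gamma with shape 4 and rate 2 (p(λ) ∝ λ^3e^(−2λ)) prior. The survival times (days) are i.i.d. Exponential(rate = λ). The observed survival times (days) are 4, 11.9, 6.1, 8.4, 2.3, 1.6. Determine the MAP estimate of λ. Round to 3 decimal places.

λ̂_MAP = 0.248

The Exponential(rate=λ) likelihood is ∝ λ^n e^(−λΣtᵢ). Here n = 6 and Σtᵢ = 4 + 11.9 + 6.1 + 8.4 + 2.3 + 1.6 = 34.3.
Posterior ∝ λ^3e^(−2λ) · λ^6e^(−34.3λ) = λ^9e^(−36.3λ), i.e. Gamma(10, 36.3).
Mode = (a−1)/b = 9/36.3 ≈ 0.248.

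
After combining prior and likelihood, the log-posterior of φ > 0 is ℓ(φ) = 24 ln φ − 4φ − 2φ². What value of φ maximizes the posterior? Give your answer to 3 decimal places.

φ̂_MAP = 2.000

ℓ'(φ) = 24/φ − 4 − 4φ. Setting this to zero and multiplying by φ: 4φ² + 4φ − 24 = 0.
φ = (−4 + √(4² + 4·4·24)) / (2·4) = (−4 + √400) / 8 = (−4 + 20)/8 = 2.
ℓ''(φ) = −24/φ² − 4 < 0, confirming a maximum.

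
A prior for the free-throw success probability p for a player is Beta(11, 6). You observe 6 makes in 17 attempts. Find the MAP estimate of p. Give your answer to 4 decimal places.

p̂_MAP = 0.5000

Prior: Beta(11, 6).
Data: 6 successes in 17 trials. The binomial likelihood contributes p^6(1−p)^11, so the posterior is Beta(11+6, 6+11) = Beta(17, 17).
For Beta(a, b) with a, b > 1 the mode is (a−1)/(a+b−2) = 16/32 ≈ 0.5000.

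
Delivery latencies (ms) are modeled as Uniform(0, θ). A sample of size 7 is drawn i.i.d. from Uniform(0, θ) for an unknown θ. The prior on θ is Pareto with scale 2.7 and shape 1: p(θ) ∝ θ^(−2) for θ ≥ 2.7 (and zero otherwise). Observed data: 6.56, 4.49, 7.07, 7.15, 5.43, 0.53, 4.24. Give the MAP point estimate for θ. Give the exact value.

The Uniform(0, θ) likelihood is θ^(−n) for θ ≥ max(xᵢ), zero otherwise. Here max(xᵢ) = 7.15.
Posterior ∝ θ^(−2) · θ^(−7) = θ^(−9) on θ ≥ max(2.7, 7.15) = 7.15.
This density is strictly decreasing in θ, so the posterior mode lies at the lower boundary of the support.

θ̂_MAP = 7.15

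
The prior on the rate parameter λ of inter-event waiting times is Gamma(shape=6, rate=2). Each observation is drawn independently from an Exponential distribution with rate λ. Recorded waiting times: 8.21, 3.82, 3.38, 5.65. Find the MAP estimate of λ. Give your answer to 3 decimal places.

λ̂_MAP = 0.390

The Exponential(rate=λ) likelihood is ∝ λ^n e^(−λΣtᵢ). Here n = 4 and Σtᵢ = 8.21 + 3.82 + 3.38 + 5.65 = 21.06.
Posterior ∝ λ^5e^(−2λ) · λ^4e^(−21.06λ) = λ^9e^(−23.06λ), i.e. Gamma(10, 23.06).
Mode = (a−1)/b = 9/23.06 ≈ 0.390.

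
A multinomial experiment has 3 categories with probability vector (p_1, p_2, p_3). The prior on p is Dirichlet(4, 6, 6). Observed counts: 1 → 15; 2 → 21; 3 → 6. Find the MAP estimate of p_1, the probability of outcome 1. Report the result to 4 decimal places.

The posterior is Dirichlet(αᵢ + nᵢ) = Dirichlet(19, 27, 12).
For a Dirichlet(a₁,…,a_K) with all aᵢ > 1, the mode has j-th component (aⱼ − 1)/(Σaᵢ − K).
Here Σaᵢ = 58 and K = 3, so p_1 = (19 − 1)/(58 − 3) = 18/55 ≈ 0.3273.

MAP estimate: 0.3273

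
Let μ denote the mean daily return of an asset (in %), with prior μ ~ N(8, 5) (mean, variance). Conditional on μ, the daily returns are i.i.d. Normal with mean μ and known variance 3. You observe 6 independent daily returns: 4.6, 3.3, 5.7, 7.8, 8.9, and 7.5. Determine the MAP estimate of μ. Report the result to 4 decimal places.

μ̂_MAP = 6.4545

n = 6; x̄ = (4.6 + 3.3 + 5.7 + 7.8 + 8.9 + 7.5)/6 = 37.8/6 = 6.3.
For a Normal prior and Normal likelihood with known variance, the posterior is Normal; its mode equals its mean, the precision-weighted average.
Prior precision 1/σ₀² = 1/5 = 0.2; data precision n/σ² = 6/3 = 2.
μ̂ = (0.2·8 + 2·6.3) / (0.2 + 2) = 14.2/2.2 = 71/11 ≈ 6.4545.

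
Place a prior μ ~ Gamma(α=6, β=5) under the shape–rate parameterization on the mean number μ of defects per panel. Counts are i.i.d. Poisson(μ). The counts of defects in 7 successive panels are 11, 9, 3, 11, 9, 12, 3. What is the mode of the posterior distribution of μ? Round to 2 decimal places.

Σxᵢ = 11+9+3+11+9+12+3 = 58, with n = 7.
Posterior ∝ μ^5e^(−5μ) · μ^58e^(−7μ) = μ^63e^(−12μ), i.e. Gamma(shape=64, rate=12).
The mode of a Gamma(a, b) with a ≥ 1 (shape–rate) is (a−1)/b = 63/12 ≈ 5.25.

μ̂_MAP = 5.25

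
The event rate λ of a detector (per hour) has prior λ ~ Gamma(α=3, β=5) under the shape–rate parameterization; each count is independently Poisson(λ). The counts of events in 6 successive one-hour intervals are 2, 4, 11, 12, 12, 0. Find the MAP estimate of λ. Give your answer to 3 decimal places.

λ̂_MAP = 3.909

Σxᵢ = 2+4+11+12+12+0 = 41, with n = 6.
Posterior ∝ λ^2e^(−5λ) · λ^41e^(−6λ) = λ^43e^(−11λ), i.e. Gamma(shape=44, rate=11).
The mode of a Gamma(a, b) with a ≥ 1 (shape–rate) is (a−1)/b = 43/11 ≈ 3.909.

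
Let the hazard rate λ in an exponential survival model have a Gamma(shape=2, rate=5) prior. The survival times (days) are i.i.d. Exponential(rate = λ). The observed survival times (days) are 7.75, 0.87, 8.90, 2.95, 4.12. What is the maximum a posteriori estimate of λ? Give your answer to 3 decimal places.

λ̂_MAP = 0.203

The Exponential(rate=λ) likelihood is ∝ λ^n e^(−λΣtᵢ). Here n = 5 and Σtᵢ = 7.75 + 0.87 + 8.90 + 2.95 + 4.12 = 24.59.
Posterior ∝ λe^(−5λ) · λ^5e^(−24.59λ) = λ^6e^(−29.59λ), i.e. Gamma(7, 29.59).
Mode = (a−1)/b = 6/29.59 ≈ 0.203.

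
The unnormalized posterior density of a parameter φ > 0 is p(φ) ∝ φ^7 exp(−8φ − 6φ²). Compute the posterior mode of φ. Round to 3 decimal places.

ℓ'(φ) = 7/φ − 8 − 12φ. Setting this to zero and multiplying by φ: 12φ² + 8φ − 7 = 0.
φ = (−8 + √(8² + 4·12·7)) / (2·12) = (−8 + √400) / 24 = (−8 + 20)/24 = 1/2.
ℓ''(φ) = −7/φ² − 12 < 0, confirming a maximum.

φ̂_MAP = 0.500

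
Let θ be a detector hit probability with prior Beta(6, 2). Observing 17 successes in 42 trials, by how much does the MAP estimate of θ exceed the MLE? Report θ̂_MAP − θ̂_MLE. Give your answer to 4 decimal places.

MAP − MLE = 0.0536

Posterior is Beta(23, 27); MAP = (23−1)/(50−2) = 22/48 ≈ 0.45833.
MLE ignores the prior: θ̂_MLE = k/n = 17/42 ≈ 0.40476.
Difference = 22/48 − 17/42 = 3/56 ≈ 0.0536.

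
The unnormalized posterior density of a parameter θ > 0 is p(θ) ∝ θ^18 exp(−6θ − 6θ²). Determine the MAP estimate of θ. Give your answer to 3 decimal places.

θ̂_MAP = 1.000

ℓ'(θ) = 18/θ − 6 − 12θ. Setting this to zero and multiplying by θ: 12θ² + 6θ − 18 = 0.
θ = (−6 + √(6² + 4·12·18)) / (2·12) = (−6 + √900) / 24 = (−6 + 30)/24 = 1.
ℓ''(θ) = −18/θ² − 12 < 0, confirming a maximum.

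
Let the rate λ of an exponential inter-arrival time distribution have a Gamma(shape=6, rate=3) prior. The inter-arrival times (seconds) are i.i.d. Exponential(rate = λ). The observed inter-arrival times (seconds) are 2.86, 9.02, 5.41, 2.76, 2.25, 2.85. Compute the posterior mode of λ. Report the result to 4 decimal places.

λ̂_MAP = 0.3908

The Exponential(rate=λ) likelihood is ∝ λ^n e^(−λΣtᵢ). Here n = 6 and Σtᵢ = 2.86 + 9.02 + 5.41 + 2.76 + 2.25 + 2.85 = 25.15.
Posterior ∝ λ^5e^(−3λ) · λ^6e^(−25.15λ) = λ^11e^(−28.15λ), i.e. Gamma(12, 28.15).
Mode = (a−1)/b = 11/28.15 ≈ 0.3908.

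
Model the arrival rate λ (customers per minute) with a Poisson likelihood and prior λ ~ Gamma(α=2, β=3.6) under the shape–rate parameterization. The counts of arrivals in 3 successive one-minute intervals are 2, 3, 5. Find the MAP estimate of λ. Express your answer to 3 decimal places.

Σxᵢ = 2+3+5 = 10, with n = 3.
Posterior ∝ λe^(−3.6λ) · λ^10e^(−3λ) = λ^11e^(−6.6λ), i.e. Gamma(shape=12, rate=6.6).
The mode of a Gamma(a, b) with a ≥ 1 (shape–rate) is (a−1)/b = 11/6.6 ≈ 1.667.

λ̂_MAP = 1.667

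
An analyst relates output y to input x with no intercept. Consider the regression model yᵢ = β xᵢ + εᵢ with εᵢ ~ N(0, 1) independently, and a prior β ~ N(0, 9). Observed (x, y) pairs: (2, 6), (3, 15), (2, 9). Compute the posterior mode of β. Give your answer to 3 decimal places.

β̂_MAP = 4.383

log p(β | y) = −Σ(yᵢ − βxᵢ)²/(2·1) − β²/(2·9) + const.
Setting the derivative to zero: Σxᵢ(yᵢ − βxᵢ)/1 − β/9 = 0, so β = Σxᵢyᵢ / (Σxᵢ² + σ²/τ²).
Σxᵢyᵢ = 2·6 + 3·15 + 2·9 = 75; Σxᵢ² = 17; σ²/τ² = 1/9.
β̂_MAP = 75 / (17 + 1/9) = 75/(154/9) = 675/154 ≈ 4.383.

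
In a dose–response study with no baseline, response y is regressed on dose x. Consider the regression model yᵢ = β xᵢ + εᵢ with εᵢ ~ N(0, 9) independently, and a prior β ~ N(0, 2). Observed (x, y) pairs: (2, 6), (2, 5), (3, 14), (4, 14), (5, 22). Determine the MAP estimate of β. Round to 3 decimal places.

log p(β | y) = −Σ(yᵢ − βxᵢ)²/(2·9) − β²/(2·2) + const.
Setting the derivative to zero: Σxᵢ(yᵢ − βxᵢ)/9 − β/2 = 0, so β = Σxᵢyᵢ / (Σxᵢ² + σ²/τ²).
Σxᵢyᵢ = 2·6 + 2·5 + 3·14 + 4·14 + 5·22 = 230; Σxᵢ² = 58; σ²/τ² = 4.5.
β̂_MAP = 230 / (58 + 4.5) = 230/62.5 ≈ 3.680.

β̂_MAP = 3.680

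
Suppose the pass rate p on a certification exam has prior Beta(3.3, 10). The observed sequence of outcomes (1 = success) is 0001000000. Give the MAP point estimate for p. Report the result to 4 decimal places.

p̂_MAP = 0.1549

Prior: Beta(3.3, 10).
Data: 1 success in 10 trials (from the sequence). The binomial likelihood contributes p(1−p)^9, so the posterior is Beta(3.3+1, 10+9) = Beta(4.3, 19).
For Beta(a, b) with a, b > 1 the mode is (a−1)/(a+b−2) = 3.3/21.3 ≈ 0.1549.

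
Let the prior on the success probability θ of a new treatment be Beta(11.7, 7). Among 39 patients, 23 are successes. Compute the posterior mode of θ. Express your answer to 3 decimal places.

Prior: Beta(11.7, 7).
Data: 23 successes in 39 trials. The binomial likelihood contributes θ^23(1−θ)^16, so the posterior is Beta(11.7+23, 7+16) = Beta(34.7, 23).
For Beta(a, b) with a, b > 1 the mode is (a−1)/(a+b−2) = 33.7/55.7 ≈ 0.605.

θ̂_MAP = 0.605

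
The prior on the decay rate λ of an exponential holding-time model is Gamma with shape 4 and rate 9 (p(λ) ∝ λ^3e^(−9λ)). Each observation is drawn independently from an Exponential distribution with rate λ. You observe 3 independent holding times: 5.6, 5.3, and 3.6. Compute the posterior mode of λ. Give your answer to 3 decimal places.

λ̂_MAP = 0.255

The Exponential(rate=λ) likelihood is ∝ λ^n e^(−λΣtᵢ). Here n = 3 and Σtᵢ = 5.6 + 5.3 + 3.6 = 14.5.
Posterior ∝ λ^3e^(−9λ) · λ^3e^(−14.5λ) = λ^6e^(−23.5λ), i.e. Gamma(7, 23.5).
Mode = (a−1)/b = 6/23.5 ≈ 0.255.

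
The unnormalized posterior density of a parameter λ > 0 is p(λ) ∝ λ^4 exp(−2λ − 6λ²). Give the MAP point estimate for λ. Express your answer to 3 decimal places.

ℓ'(λ) = 4/λ − 2 − 12λ. Setting this to zero and multiplying by λ: 12λ² + 2λ − 4 = 0.
λ = (−2 + √(2² + 4·12·4)) / (2·12) = (−2 + √196) / 24 = (−2 + 14)/24 = 1/2.
ℓ''(λ) = −4/λ² − 12 < 0, confirming a maximum.

λ̂_MAP = 0.500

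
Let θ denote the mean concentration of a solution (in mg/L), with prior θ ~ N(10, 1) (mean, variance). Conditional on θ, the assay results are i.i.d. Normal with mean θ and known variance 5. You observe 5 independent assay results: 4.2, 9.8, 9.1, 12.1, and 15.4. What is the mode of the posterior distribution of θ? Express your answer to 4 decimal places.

θ̂_MAP = 10.0600

n = 5; x̄ = (4.2 + 9.8 + 9.1 + 12.1 + 15.4)/5 = 50.6/5 = 10.12.
For a Normal prior and Normal likelihood with known variance, the posterior is Normal; its mode equals its mean, the precision-weighted average.
Prior precision 1/σ₀² = 1/1 = 1; data precision n/σ² = 5/5 = 1.
θ̂ = (1·10 + 1·10.12) / (1 + 1) = 20.12/2 = 10.0600.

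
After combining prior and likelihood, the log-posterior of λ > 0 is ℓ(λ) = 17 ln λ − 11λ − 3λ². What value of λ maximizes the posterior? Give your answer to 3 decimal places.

ℓ'(λ) = 17/λ − 11 − 6λ. Setting this to zero and multiplying by λ: 6λ² + 11λ − 17 = 0.
λ = (−11 + √(11² + 4·6·17)) / (2·6) = (−11 + √529) / 12 = (−11 + 23)/12 = 1.
ℓ''(λ) = −17/λ² − 6 < 0, confirming a maximum.

λ̂_MAP = 1.000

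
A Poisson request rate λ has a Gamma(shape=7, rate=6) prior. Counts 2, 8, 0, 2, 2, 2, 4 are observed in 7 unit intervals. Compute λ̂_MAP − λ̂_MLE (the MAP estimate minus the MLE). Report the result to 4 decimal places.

Σxᵢ = 20. Posterior is Gamma(27, 13); MAP = (27−1)/13 = 26/13 ≈ 2.00000.
MLE = x̄ = 20/7 ≈ 2.85714.
Difference = 26/13 − 20/7 = -6/7 ≈ -0.8571.

MAP − MLE = -0.8571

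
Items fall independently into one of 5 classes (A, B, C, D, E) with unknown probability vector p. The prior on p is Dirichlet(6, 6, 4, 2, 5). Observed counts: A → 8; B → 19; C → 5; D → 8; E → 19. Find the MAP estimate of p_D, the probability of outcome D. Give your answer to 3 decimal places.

The posterior is Dirichlet(αᵢ + nᵢ) = Dirichlet(14, 25, 9, 10, 24).
For a Dirichlet(a₁,…,a_K) with all aᵢ > 1, the mode has j-th component (aⱼ − 1)/(Σaᵢ − K).
Here Σaᵢ = 82 and K = 5, so p_D = (10 − 1)/(82 − 5) = 9/77 ≈ 0.117.

MAP estimate of p_D = 0.117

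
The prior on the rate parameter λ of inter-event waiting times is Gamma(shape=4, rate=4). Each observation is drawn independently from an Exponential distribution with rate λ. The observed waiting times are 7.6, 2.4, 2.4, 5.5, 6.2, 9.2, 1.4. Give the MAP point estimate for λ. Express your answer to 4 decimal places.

The Exponential(rate=λ) likelihood is ∝ λ^n e^(−λΣtᵢ). Here n = 7 and Σtᵢ = 7.6 + 2.4 + 2.4 + 5.5 + 6.2 + 9.2 + 1.4 = 34.7.
Posterior ∝ λ^3e^(−4λ) · λ^7e^(−34.7λ) = λ^10e^(−38.7λ), i.e. Gamma(11, 38.7).
Mode = (a−1)/b = 10/38.7 ≈ 0.2584.

λ̂_MAP = 0.2584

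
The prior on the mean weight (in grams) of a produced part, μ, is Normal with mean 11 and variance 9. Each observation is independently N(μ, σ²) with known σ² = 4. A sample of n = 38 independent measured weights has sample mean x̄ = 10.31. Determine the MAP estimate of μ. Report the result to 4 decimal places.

n = 38, x̄ = 10.31.
For a Normal prior and Normal likelihood with known variance, the posterior is Normal; its mode equals its mean, the precision-weighted average.
Prior precision 1/σ₀² = 1/9; data precision n/σ² = 38/4 = 9.5.
μ̂ = ((1/9)·11 + 9.5·10.31) / (1/9 + 9.5) = (178501/1800)/(173/18) = 178501/17300 ≈ 10.3180.

μ̂_MAP = 10.3180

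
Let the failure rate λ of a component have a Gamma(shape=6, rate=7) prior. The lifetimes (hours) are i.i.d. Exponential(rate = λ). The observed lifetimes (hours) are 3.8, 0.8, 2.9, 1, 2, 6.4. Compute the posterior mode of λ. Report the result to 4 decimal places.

The Exponential(rate=λ) likelihood is ∝ λ^n e^(−λΣtᵢ). Here n = 6 and Σtᵢ = 3.8 + 0.8 + 2.9 + 1 + 2 + 6.4 = 16.9.
Posterior ∝ λ^5e^(−7λ) · λ^6e^(−16.9λ) = λ^11e^(−23.9λ), i.e. Gamma(12, 23.9).
Mode = (a−1)/b = 11/23.9 ≈ 0.4603.

λ̂_MAP = 0.4603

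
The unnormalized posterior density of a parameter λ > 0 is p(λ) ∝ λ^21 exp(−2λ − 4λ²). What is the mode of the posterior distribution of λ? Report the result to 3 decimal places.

ℓ'(λ) = 21/λ − 2 − 8λ. Setting this to zero and multiplying by λ: 8λ² + 2λ − 21 = 0.
λ = (−2 + √(2² + 4·8·21)) / (2·8) = (−2 + √676) / 16 = (−2 + 26)/16 = 3/2.
ℓ''(λ) = −21/λ² − 8 < 0, confirming a maximum.

λ̂_MAP = 1.500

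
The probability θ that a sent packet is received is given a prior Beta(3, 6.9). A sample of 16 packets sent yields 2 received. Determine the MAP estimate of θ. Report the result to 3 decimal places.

Prior: Beta(3, 6.9).
Data: 2 successes in 16 trials. The binomial likelihood contributes θ^2(1−θ)^14, so the posterior is Beta(3+2, 6.9+14) = Beta(5, 20.9).
For Beta(a, b) with a, b > 1 the mode is (a−1)/(a+b−2) = 4/23.9 ≈ 0.167.

θ̂_MAP = 0.167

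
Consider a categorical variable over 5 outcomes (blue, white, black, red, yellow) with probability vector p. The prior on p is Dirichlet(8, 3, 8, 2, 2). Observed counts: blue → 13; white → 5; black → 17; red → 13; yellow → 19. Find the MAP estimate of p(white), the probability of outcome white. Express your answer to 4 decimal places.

The posterior is Dirichlet(αᵢ + nᵢ) = Dirichlet(21, 8, 25, 15, 21).
For a Dirichlet(a₁,…,a_K) with all aᵢ > 1, the mode has j-th component (aⱼ − 1)/(Σaᵢ − K).
Here Σaᵢ = 90 and K = 5, so p(white) = (8 − 1)/(90 − 5) = 7/85 ≈ 0.0824.

MAP estimate of p(white) = 0.0824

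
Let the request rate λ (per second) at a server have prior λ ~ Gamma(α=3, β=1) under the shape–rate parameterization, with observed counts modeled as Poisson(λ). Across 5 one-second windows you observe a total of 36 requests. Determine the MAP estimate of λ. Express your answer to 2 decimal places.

Σxᵢ = 36, n = 5.
Posterior ∝ λ^2e^(−1λ) · λ^36e^(−5λ) = λ^38e^(−6λ), i.e. Gamma(shape=39, rate=6).
The mode of a Gamma(a, b) with a ≥ 1 (shape–rate) is (a−1)/b = 38/6 ≈ 6.33.

λ̂_MAP = 6.33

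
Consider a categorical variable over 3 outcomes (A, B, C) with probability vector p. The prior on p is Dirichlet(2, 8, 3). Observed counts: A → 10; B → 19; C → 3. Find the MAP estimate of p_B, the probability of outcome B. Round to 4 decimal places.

MAP estimate of p_B = 0.6190

The posterior is Dirichlet(αᵢ + nᵢ) = Dirichlet(12, 27, 6).
For a Dirichlet(a₁,…,a_K) with all aᵢ > 1, the mode has j-th component (aⱼ − 1)/(Σaᵢ − K).
Here Σaᵢ = 45 and K = 3, so p_B = (27 − 1)/(45 − 3) = 26/42 ≈ 0.6190.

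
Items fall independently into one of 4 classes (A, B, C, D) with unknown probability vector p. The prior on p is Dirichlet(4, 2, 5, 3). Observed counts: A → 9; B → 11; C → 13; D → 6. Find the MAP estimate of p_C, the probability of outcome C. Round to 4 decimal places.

The posterior is Dirichlet(αᵢ + nᵢ) = Dirichlet(13, 13, 18, 9).
For a Dirichlet(a₁,…,a_K) with all aᵢ > 1, the mode has j-th component (aⱼ − 1)/(Σaᵢ − K).
Here Σaᵢ = 53 and K = 4, so p_C = (18 − 1)/(53 − 4) = 17/49 ≈ 0.3469.

MAP estimate of p_C = 0.3469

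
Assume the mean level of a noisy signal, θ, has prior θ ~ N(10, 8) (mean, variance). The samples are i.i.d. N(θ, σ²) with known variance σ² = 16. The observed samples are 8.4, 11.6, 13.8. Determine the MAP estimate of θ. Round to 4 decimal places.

θ̂_MAP = 10.7600

n = 3; x̄ = (8.4 + 11.6 + 13.8)/3 = 33.8/3 = 169/15 ≈ 11.2667.
For a Normal prior and Normal likelihood with known variance, the posterior is Normal; its mode equals its mean, the precision-weighted average.
Prior precision 1/σ₀² = 1/8 = 0.125; data precision n/σ² = 3/16 = 0.1875.
θ̂ = (0.125·10 + 0.1875·(169/15)) / (0.125 + 0.1875) = 3.3625/0.3125 = 10.7600.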